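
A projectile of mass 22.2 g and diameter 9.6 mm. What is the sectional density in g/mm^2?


SD = m/d^2 = 22.2/9.6^2 = 0.2409 g/mm^2

0.2409 g/mm^2


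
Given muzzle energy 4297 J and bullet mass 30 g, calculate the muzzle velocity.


v = sqrt(2*E/m) = sqrt(2*4297/0.03) = 535.2 m/s

535.2 m/s


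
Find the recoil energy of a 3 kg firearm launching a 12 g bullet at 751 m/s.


v_r = m_p*v_p/m_gun = 0.012*751/3 = 3.004 m/s, E_r = 0.5*m_gun*v_r^2 = 0.5*3*3.004^2 = 13.54 J

13.54 J


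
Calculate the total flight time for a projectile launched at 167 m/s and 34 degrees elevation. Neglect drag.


T = 2*v0*sin(theta)/g = 2*167*sin(34°)/9.81 = 19.04 s

19.04 s


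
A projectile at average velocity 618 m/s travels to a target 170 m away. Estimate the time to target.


t = d/v = 170/618 = 0.2751 s

0.2751 s


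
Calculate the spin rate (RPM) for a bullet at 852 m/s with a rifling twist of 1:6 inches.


twist_m = 6*0.0254 = 0.1524 m
spin = v/twist = 852/0.1524 = 5590.551 rev/s
RPM = spin*60 = 5590.551*60 ≈ 335433 RPM

335433 RPM


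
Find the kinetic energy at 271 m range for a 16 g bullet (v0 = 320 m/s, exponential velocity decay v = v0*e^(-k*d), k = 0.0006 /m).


v = v0*exp(-k*d) = 320*exp(-0.0006*271) = 271.978 m/s
E = 0.5*m*v^2 = 0.5*0.016*271.978^2 = 591.8 J

591.8 J


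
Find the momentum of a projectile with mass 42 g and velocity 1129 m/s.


p = m*v = 0.042*1129 = 47.42 kg·m/s

47.42 kg·m/s


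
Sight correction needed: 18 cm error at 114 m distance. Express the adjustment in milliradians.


1 mrad subtends 1 cm per 10 m of range, so adj = error_cm / (dist_m / 10) = 18 / (114/10) = 1.579 mrad

1.579 mrad


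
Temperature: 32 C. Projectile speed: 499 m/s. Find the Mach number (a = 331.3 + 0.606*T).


a = 331.3 + 0.606*(32) = 350.692 m/s
M = v/a = 499/350.692 = 1.423

1.423


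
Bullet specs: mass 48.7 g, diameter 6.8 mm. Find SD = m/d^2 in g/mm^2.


SD = m/d^2 = 48.7/6.8^2 = 1.053 g/mm^2

1.053 g/mm^2


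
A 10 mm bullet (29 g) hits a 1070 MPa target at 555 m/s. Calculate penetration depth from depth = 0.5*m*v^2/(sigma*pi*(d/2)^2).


A = pi*(d/2)^2 = pi*(10/2)^2 = 78.5398 mm^2
E = 0.5*m*v^2 = 0.5*0.029*555^2 = 4466.36 J
depth = E/(sigma*A) = 4466.36 J / (1070 MPa * 78.5398 mm^2) = 4466.36/(1070 * 78.5398) m = 0.0531472 m ≈ 53.15 mm

53.15 mm


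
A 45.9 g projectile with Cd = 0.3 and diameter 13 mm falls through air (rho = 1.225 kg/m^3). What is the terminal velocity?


A = pi*(d/2)^2 = pi*(13/2000)^2 = 1.32732e-04 m^2
vt = sqrt(2mg/(Cd*rho*A)) = sqrt(2*0.0459*9.81/(0.3 * 1.225 * 1.32732e-04)) = 135.9 m/s

135.9 m/s


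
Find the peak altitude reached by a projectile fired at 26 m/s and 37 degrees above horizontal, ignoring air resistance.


H = (v0*sin(theta))^2 / (2g) = (26*sin(37°))^2 / (2*9.81) = 12.48 m

12.48 m


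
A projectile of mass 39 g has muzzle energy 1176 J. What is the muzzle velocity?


v = sqrt(2*E/m) = sqrt(2*1176/0.039) = 245.6 m/s

245.6 m/s


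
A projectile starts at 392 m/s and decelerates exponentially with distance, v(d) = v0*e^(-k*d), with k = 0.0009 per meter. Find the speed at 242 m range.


v = v0*exp(-k*d) = 392*exp(-0.0009*242) = 315.3 m/s

315.3 m/s


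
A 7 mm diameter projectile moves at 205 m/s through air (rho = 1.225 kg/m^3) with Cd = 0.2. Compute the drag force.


A = pi*(d/2)^2 = pi*(7/2000)^2 = 3.84845e-05 m^2
Fd = 0.5*Cd*rho*A*v^2 = 0.5*0.2*1.225*3.84845e-05*205^2 = 0.1981 N

0.1981 N


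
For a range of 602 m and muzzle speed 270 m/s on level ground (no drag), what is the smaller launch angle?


sin(2*theta) = R*g/v0^2 = 602*9.81/270^2 = 0.0810099, theta = arcsin(0.0810099)/2 = 2.323°

2.323 degrees


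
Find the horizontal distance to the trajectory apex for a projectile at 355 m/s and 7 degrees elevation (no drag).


R = v0^2*sin(2*theta)/g = 355^2*sin(2*7°)/9.81 = 3107.87 m
apex_dist = R/2 = 3107.87/2 = 1554 m

1554 m


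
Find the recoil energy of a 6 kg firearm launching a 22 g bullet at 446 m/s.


v_r = m_p*v_p/m_gun = 0.022*446/6 = 1.63533 m/s, E_r = 0.5*m_gun*v_r^2 = 0.5*6*1.63533^2 = 8.023 J

8.023 J


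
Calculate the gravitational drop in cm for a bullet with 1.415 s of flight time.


drop = 0.5*g*t^2 = 0.5*9.81*1.415^2 = 9.82091 m ≈ 982.1 cm

982.1 cm


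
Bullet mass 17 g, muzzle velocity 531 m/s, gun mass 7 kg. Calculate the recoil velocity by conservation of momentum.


v_recoil = m_p * v_p / m_gun = 0.017 * 531 / 7 = 1.29 m/s

1.29 m/s


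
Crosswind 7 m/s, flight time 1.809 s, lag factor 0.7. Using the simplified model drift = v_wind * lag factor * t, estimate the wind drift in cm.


drift = v_wind * lag * t = 7 * 0.7 * 1.809 = 8.8641 m ≈ 886.4 cm

886.4 cm


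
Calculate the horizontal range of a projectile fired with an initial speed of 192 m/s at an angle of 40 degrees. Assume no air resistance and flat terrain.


R = v0^2 * sin(2*theta) / g = 192^2 * sin(2*40°) / 9.81 = 3701 m

3701 m


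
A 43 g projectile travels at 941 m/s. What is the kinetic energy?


E = 0.5*m*v^2 = 0.5*0.043*941^2 = 19038 J

19038 J


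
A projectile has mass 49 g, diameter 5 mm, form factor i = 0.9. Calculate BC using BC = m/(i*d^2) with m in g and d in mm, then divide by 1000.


BC = m/(i*d^2*1000) = 49/(0.9 * 5^2 * 1000) = 0.002178

0.002178


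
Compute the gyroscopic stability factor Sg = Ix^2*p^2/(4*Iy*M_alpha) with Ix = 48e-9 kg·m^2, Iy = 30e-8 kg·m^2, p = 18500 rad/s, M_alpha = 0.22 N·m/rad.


Sg = Ix^2 * p^2 / (4 * Iy * M_alpha) = (48e-9)^2 * 18500^2 / (4 * 30e-8 * 0.22) = 2.987

2.987


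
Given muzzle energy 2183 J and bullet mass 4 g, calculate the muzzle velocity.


v = sqrt(2*E/m) = sqrt(2*2183/0.004) = 1045 m/s

1045 m/s


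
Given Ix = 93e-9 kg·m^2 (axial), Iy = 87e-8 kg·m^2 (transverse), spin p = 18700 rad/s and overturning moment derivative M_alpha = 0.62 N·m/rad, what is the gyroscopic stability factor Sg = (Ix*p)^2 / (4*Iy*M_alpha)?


Sg = Ix^2 * p^2 / (4 * Iy * M_alpha) = (93e-9)^2 * 18700^2 / (4 * 87e-8 * 0.62) = 1.402

1.402


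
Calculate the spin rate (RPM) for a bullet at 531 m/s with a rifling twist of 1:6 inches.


twist_m = 6*0.0254 = 0.1524 m
spin = v/twist = 531/0.1524 = 3484.252 rev/s
RPM = spin*60 = 3484.252*60 ≈ 209055 RPM

209055 RPM


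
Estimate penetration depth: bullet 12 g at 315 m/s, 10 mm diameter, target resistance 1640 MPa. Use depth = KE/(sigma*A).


A = pi*(d/2)^2 = pi*(10/2)^2 = 78.5398 mm^2
E = 0.5*m*v^2 = 0.5*0.012*315^2 = 595.35 J
depth = E/(sigma*A) = 595.35 J / (1640 MPa * 78.5398 mm^2) = 595.35/(1640 * 78.5398) m = 0.00462209 m ≈ 4.622 mm

4.622 mm


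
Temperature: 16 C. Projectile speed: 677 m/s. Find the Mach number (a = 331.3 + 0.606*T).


a = 331.3 + 0.606*(16) = 340.996 m/s
M = v/a = 677/340.996 = 1.985

1.985


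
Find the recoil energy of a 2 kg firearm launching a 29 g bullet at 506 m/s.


v_r = m_p*v_p/m_gun = 0.029*506/2 = 7.337 m/s, E_r = 0.5*m_gun*v_r^2 = 0.5*2*7.337^2 = 53.83 J

53.83 J


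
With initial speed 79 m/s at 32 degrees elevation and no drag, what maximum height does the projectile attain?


H = (v0*sin(theta))^2 / (2g) = (79*sin(32°))^2 / (2*9.81) = 89.33 m

89.33 m


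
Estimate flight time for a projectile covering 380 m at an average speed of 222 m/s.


t = d/v = 380/222 = 1.712 s

1.712 s


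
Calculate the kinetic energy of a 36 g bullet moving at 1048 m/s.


E = 0.5*m*v^2 = 0.5*0.036*1048^2 = 19769 J

19769 J


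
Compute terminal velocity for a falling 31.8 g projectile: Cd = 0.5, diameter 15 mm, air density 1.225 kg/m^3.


A = pi*(d/2)^2 = pi*(15/2000)^2 = 1.76715e-04 m^2
vt = sqrt(2mg/(Cd*rho*A)) = sqrt(2*0.0318*9.81/(0.5 * 1.225 * 1.76715e-04)) = 75.92 m/s

75.92 m/s


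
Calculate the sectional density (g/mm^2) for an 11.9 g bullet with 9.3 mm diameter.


SD = m/d^2 = 11.9/9.3^2 = 0.1376 g/mm^2

0.1376 g/mm^2


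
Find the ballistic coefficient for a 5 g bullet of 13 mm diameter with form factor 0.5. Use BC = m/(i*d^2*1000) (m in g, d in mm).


BC = m/(i*d^2*1000) = 5/(0.5 * 13^2 * 1000) = 5.917e-05

5.917e-05


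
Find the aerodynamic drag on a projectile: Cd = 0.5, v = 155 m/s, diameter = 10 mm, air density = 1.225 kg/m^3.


A = pi*(d/2)^2 = pi*(10/2000)^2 = 7.85398e-05 m^2
Fd = 0.5*Cd*rho*A*v^2 = 0.5*0.5*1.225*7.85398e-05*155^2 = 0.5779 N

0.5779 N


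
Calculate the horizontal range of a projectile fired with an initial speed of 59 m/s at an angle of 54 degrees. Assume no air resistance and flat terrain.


R = v0^2 * sin(2*theta) / g = 59^2 * sin(2*54°) / 9.81 = 337.5 m

337.5 m


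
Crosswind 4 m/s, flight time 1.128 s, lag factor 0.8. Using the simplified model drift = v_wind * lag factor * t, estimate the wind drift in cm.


drift = v_wind * lag * t = 4 * 0.8 * 1.128 = 3.6096 m ≈ 361 cm

361 cm


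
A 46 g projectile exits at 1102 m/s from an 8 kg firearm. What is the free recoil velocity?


v_recoil = m_p * v_p / m_gun = 0.046 * 1102 / 8 = 6.337 m/s

6.337 m/s


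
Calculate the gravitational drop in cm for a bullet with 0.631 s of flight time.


drop = 0.5*g*t^2 = 0.5*9.81*0.631^2 = 1.95298 m ≈ 195.3 cm

195.3 cm


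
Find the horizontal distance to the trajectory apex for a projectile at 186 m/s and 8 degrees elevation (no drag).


R = v0^2*sin(2*theta)/g = 186^2*sin(2*8°)/9.81 = 972.064 m
apex_dist = R/2 = 972.064/2 = 486 m

486 m


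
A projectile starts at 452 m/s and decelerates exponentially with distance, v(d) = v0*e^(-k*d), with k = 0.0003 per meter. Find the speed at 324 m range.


v = v0*exp(-k*d) = 452*exp(-0.0003*324) = 410.1 m/s

410.1 m/s


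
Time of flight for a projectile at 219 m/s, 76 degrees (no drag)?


T = 2*v0*sin(theta)/g = 2*219*sin(76°)/9.81 = 43.32 s

43.32 s


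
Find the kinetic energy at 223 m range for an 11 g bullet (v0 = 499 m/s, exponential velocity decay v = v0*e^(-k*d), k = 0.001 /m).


v = v0*exp(-k*d) = 499*exp(-0.001*223) = 399.257 m/s
E = 0.5*m*v^2 = 0.5*0.011*399.257^2 = 876.7 J

876.7 J


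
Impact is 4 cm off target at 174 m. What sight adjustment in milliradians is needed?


1 mrad subtends 1 cm per 10 m of range, so adj = error_cm / (dist_m / 10) = 4 / (174/10) = 0.2299 mrad

0.2299 mrad


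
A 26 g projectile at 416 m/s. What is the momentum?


p = m*v = 0.026*416 = 10.82 kg·m/s

10.82 kg·m/s


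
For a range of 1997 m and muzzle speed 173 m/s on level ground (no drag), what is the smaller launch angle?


sin(2*theta) = R*g/v0^2 = 1997*9.81/173^2 = 0.654568, theta = arcsin(0.654568)/2 = 20.44°

20.44 degrees


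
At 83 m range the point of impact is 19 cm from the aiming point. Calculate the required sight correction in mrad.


1 mrad subtends 1 cm per 10 m of range, so adj = error_cm / (dist_m / 10) = 19 / (83/10) = 2.289 mrad

2.289 mrad


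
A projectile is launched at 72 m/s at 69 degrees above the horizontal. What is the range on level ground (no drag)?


R = v0^2 * sin(2*theta) / g = 72^2 * sin(2*69°) / 9.81 = 353.6 m

353.6 m


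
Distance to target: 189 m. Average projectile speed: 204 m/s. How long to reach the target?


t = d/v = 189/204 = 0.9265 s

0.9265 s


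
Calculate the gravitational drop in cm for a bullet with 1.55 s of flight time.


drop = 0.5*g*t^2 = 0.5*9.81*1.55^2 = 11.7843 m ≈ 1178 cm

1178 cm


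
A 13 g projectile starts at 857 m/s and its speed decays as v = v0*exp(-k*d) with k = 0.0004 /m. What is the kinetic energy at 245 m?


v = v0*exp(-k*d) = 857*exp(-0.0004*245) = 776.998 m/s
E = 0.5*m*v^2 = 0.5*0.013*776.998^2 = 3924 J

3924 J


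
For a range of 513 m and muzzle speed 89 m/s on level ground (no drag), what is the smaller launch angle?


sin(2*theta) = R*g/v0^2 = 513*9.81/89^2 = 0.63534, theta = arcsin(0.63534)/2 = 19.72°

19.72 degrees


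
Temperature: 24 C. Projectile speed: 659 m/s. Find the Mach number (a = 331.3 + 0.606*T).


a = 331.3 + 0.606*(24) = 345.844 m/s
M = v/a = 659/345.844 = 1.905

1.905


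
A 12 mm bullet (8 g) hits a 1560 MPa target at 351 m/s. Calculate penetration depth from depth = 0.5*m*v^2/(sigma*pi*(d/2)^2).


A = pi*(d/2)^2 = pi*(12/2)^2 = 113.097 mm^2
E = 0.5*m*v^2 = 0.5*0.008*351^2 = 492.804 J
depth = E/(sigma*A) = 492.804 J / (1560 MPa * 113.097 mm^2) = 492.804/(1560 * 113.097) m = 0.00279317 m ≈ 2.793 mm

2.793 mm


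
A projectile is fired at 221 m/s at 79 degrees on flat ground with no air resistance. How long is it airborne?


T = 2*v0*sin(theta)/g = 2*221*sin(79°)/9.81 = 44.23 s

44.23 s


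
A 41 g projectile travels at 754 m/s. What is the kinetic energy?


E = 0.5*m*v^2 = 0.5*0.041*754^2 = 11655 J

11655 J


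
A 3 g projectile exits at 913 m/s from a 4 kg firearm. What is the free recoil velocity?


v_recoil = m_p * v_p / m_gun = 0.003 * 913 / 4 = 0.6847 m/s

0.6847 m/s


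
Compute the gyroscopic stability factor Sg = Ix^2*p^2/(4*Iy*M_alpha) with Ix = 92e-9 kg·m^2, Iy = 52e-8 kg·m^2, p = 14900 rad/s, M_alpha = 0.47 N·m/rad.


Sg = Ix^2 * p^2 / (4 * Iy * M_alpha) = (92e-9)^2 * 14900^2 / (4 * 52e-8 * 0.47) = 1.922

1.922


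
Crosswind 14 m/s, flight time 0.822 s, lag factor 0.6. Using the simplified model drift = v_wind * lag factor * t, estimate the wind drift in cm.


drift = v_wind * lag * t = 14 * 0.6 * 0.822 = 6.9048 m ≈ 690.5 cm

690.5 cm


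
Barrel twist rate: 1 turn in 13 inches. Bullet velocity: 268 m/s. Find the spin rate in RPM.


twist_m = 13*0.0254 = 0.3302 m
spin = v/twist = 268/0.3302 = 811.6293 rev/s
RPM = spin*60 = 811.6293*60 ≈ 48698 RPM

48698 RPM


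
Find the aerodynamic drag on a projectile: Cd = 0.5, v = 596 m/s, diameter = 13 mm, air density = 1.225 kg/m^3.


A = pi*(d/2)^2 = pi*(13/2000)^2 = 1.32732e-04 m^2
Fd = 0.5*Cd*rho*A*v^2 = 0.5*0.5*1.225*1.32732e-04*596^2 = 14.44 N

14.44 N


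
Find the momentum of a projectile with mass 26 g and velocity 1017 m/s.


p = m*v = 0.026*1017 = 26.44 kg·m/s

26.44 kg·m/s


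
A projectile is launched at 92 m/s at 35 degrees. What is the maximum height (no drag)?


H = (v0*sin(theta))^2 / (2g) = (92*sin(35°))^2 / (2*9.81) = 141.9 m

141.9 m


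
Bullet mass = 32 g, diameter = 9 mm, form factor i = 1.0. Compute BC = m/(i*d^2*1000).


BC = m/(i*d^2*1000) = 32/(1.0 * 9^2 * 1000) = 0.0003951

0.0003951


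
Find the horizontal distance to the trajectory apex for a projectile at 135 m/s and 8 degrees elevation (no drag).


R = v0^2*sin(2*theta)/g = 135^2*sin(2*8°)/9.81 = 512.079 m
apex_dist = R/2 = 512.079/2 = 256 m

256 m


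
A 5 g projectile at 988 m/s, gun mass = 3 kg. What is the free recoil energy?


v_r = m_p*v_p/m_gun = 0.005*988/3 = 1.64667 m/s, E_r = 0.5*m_gun*v_r^2 = 0.5*3*1.64667^2 = 4.067 J

4.067 J


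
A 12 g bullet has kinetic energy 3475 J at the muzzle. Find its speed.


v = sqrt(2*E/m) = sqrt(2*3475/0.012) = 761 m/s

761 m/s


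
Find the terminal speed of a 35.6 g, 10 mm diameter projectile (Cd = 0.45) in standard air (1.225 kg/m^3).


A = pi*(d/2)^2 = pi*(10/2000)^2 = 7.85398e-05 m^2
vt = sqrt(2mg/(Cd*rho*A)) = sqrt(2*0.0356*9.81/(0.45 * 1.225 * 7.85398e-05)) = 127 m/s

127 m/s


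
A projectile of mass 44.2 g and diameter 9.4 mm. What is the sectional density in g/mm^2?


SD = m/d^2 = 44.2/9.4^2 = 0.5002 g/mm^2

0.5002 g/mm^2


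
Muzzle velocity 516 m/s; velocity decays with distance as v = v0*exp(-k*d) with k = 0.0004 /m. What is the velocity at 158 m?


v = v0*exp(-k*d) = 516*exp(-0.0004*158) = 484.4 m/s

484.4 m/s


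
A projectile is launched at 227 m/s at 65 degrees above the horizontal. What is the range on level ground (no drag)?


R = v0^2 * sin(2*theta) / g = 227^2 * sin(2*65°) / 9.81 = 4024 m

4024 m


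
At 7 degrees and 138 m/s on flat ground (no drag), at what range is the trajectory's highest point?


R = v0^2*sin(2*theta)/g = 138^2*sin(2*7°)/9.81 = 469.639 m
apex_dist = R/2 = 469.639/2 = 234.8 m

234.8 m


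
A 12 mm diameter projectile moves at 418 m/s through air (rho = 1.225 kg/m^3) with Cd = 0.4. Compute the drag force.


A = pi*(d/2)^2 = pi*(12/2000)^2 = 1.13097e-04 m^2
Fd = 0.5*Cd*rho*A*v^2 = 0.5*0.4*1.225*1.13097e-04*418^2 = 4.841 N

4.841 N


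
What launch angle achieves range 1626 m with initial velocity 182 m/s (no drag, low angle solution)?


sin(2*theta) = R*g/v0^2 = 1626*9.81/182^2 = 0.481556, theta = arcsin(0.481556)/2 = 14.39°

14.39 degrees


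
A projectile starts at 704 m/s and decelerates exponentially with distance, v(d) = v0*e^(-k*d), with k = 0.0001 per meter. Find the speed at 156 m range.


v = v0*exp(-k*d) = 704*exp(-0.0001*156) = 693.1 m/s

693.1 m/s


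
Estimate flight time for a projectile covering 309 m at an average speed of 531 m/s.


t = d/v = 309/531 = 0.5819 s

0.5819 s


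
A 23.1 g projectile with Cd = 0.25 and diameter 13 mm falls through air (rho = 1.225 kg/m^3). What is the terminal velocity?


A = pi*(d/2)^2 = pi*(13/2000)^2 = 1.32732e-04 m^2
vt = sqrt(2mg/(Cd*rho*A)) = sqrt(2*0.0231*9.81/(0.25 * 1.225 * 1.32732e-04)) = 105.6 m/s

105.6 m/s


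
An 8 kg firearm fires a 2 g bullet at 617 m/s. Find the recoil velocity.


v_recoil = m_p * v_p / m_gun = 0.002 * 617 / 8 = 0.1542 m/s

0.1542 m/s


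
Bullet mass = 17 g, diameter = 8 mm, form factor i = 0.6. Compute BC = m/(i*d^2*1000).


BC = m/(i*d^2*1000) = 17/(0.6 * 8^2 * 1000) = 0.0004427

0.0004427


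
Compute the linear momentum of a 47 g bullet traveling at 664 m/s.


p = m*v = 0.047*664 = 31.21 kg·m/s

31.21 kg·m/s


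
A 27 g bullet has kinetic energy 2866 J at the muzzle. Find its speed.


v = sqrt(2*E/m) = sqrt(2*2866/0.027) = 460.8 m/s

460.8 m/s


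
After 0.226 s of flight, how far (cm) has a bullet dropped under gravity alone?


drop = 0.5*g*t^2 = 0.5*9.81*0.226^2 = 0.250528 m ≈ 25.05 cm

25.05 cm


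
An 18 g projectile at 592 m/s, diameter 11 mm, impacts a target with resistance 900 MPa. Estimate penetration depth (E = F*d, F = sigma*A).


A = pi*(d/2)^2 = pi*(11/2)^2 = 95.0332 mm^2
E = 0.5*m*v^2 = 0.5*0.018*592^2 = 3154.18 J
depth = E/(sigma*A) = 3154.18 J / (900 MPa * 95.0332 mm^2) = 3154.18/(900 * 95.0332) m = 0.0368781 m ≈ 36.88 mm

36.88 mm


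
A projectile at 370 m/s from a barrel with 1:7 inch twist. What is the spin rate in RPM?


twist_m = 7*0.0254 = 0.1778 m
spin = v/twist = 370/0.1778 = 2080.99 rev/s
RPM = spin*60 = 2080.99*60 ≈ 124859 RPM

124859 RPM


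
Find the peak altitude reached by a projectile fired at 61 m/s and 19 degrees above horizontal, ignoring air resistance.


H = (v0*sin(theta))^2 / (2g) = (61*sin(19°))^2 / (2*9.81) = 20.1 m

20.1 m


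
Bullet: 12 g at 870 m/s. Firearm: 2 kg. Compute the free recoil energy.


v_r = m_p*v_p/m_gun = 0.012*870/2 = 5.22 m/s, E_r = 0.5*m_gun*v_r^2 = 0.5*2*5.22^2 = 27.25 J

27.25 J


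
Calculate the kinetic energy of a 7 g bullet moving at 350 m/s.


E = 0.5*m*v^2 = 0.5*0.007*350^2 = 428.8 J

428.8 J


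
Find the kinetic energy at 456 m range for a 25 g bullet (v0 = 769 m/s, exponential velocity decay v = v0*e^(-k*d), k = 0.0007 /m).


v = v0*exp(-k*d) = 769*exp(-0.0007*456) = 558.856 m/s
E = 0.5*m*v^2 = 0.5*0.025*558.856^2 = 3904 J

3904 J


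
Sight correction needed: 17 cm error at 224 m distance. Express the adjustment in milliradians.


1 mrad subtends 1 cm per 10 m of range, so adj = error_cm / (dist_m / 10) = 17 / (224/10) = 0.7589 mrad

0.7589 mrad


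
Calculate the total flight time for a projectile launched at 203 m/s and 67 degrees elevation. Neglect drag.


T = 2*v0*sin(theta)/g = 2*203*sin(67°)/9.81 = 38.1 s

38.1 s


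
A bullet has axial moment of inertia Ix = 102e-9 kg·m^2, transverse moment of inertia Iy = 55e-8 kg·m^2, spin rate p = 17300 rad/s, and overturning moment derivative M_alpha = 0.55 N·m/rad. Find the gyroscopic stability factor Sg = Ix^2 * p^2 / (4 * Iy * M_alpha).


Sg = Ix^2 * p^2 / (4 * Iy * M_alpha) = (102e-9)^2 * 17300^2 / (4 * 55e-8 * 0.55) = 2.573

2.573


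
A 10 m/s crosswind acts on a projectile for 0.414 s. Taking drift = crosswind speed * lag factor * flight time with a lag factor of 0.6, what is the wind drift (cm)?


drift = v_wind * lag * t = 10 * 0.6 * 0.414 = 2.484 m ≈ 248.4 cm

248.4 cm


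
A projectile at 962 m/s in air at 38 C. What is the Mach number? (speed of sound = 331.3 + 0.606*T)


a = 331.3 + 0.606*(38) = 354.328 m/s
M = v/a = 962/354.328 = 2.715

2.715


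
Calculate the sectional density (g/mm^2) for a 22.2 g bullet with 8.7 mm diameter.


SD = m/d^2 = 22.2/8.7^2 = 0.2933 g/mm^2

0.2933 g/mm^2


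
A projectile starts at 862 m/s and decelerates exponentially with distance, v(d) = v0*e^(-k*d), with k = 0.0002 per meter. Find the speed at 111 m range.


v = v0*exp(-k*d) = 862*exp(-0.0002*111) = 843.1 m/s

843.1 m/s


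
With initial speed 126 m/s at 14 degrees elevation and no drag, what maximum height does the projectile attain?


H = (v0*sin(theta))^2 / (2g) = (126*sin(14°))^2 / (2*9.81) = 47.36 m

47.36 m


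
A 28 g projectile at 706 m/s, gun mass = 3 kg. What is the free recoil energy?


v_r = m_p*v_p/m_gun = 0.028*706/3 = 6.58933 m/s, E_r = 0.5*m_gun*v_r^2 = 0.5*3*6.58933^2 = 65.13 J

65.13 J


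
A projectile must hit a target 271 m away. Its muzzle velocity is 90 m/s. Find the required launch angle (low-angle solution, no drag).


sin(2*theta) = R*g/v0^2 = 271*9.81/90^2 = 0.328211, theta = arcsin(0.328211)/2 = 9.58°

9.58 degrees


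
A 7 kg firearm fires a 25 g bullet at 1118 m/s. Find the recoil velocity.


v_recoil = m_p * v_p / m_gun = 0.025 * 1118 / 7 = 3.993 m/s

3.993 m/s


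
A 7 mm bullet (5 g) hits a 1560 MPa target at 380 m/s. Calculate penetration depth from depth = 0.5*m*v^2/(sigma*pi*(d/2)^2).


A = pi*(d/2)^2 = pi*(7/2)^2 = 38.4845 mm^2
E = 0.5*m*v^2 = 0.5*0.005*380^2 = 361 J
depth = E/(sigma*A) = 361 J / (1560 MPa * 38.4845 mm^2) = 361/(1560 * 38.4845) m = 0.00601308 m ≈ 6.013 mm

6.013 mm


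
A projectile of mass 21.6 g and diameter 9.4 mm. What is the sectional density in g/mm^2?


SD = m/d^2 = 21.6/9.4^2 = 0.2445 g/mm^2

0.2445 g/mm^2


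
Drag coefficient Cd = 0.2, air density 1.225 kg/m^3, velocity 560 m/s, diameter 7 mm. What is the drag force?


A = pi*(d/2)^2 = pi*(7/2000)^2 = 3.84845e-05 m^2
Fd = 0.5*Cd*rho*A*v^2 = 0.5*0.2*1.225*3.84845e-05*560^2 = 1.478 N

1.478 N


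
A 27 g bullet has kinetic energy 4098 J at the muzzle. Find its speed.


v = sqrt(2*E/m) = sqrt(2*4098/0.027) = 551 m/s

551 m/s


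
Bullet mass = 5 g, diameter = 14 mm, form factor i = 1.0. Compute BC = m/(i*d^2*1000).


BC = m/(i*d^2*1000) = 5/(1.0 * 14^2 * 1000) = 2.551e-05

2.551e-05


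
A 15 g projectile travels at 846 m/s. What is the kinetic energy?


E = 0.5*m*v^2 = 0.5*0.015*846^2 = 5368 J

5368 J


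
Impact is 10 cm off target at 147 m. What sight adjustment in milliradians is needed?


1 mrad subtends 1 cm per 10 m of range, so adj = error_cm / (dist_m / 10) = 10 / (147/10) = 0.6803 mrad

0.6803 mrad


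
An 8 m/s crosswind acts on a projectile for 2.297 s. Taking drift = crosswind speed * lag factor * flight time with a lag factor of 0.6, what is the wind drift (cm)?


drift = v_wind * lag * t = 8 * 0.6 * 2.297 = 11.0256 m ≈ 1103 cm

1103 cm


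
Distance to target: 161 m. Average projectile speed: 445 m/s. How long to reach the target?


t = d/v = 161/445 = 0.3618 s

0.3618 s


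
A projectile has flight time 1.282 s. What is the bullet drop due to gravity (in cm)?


drop = 0.5*g*t^2 = 0.5*9.81*1.282^2 = 8.06149 m ≈ 806.1 cm

806.1 cm


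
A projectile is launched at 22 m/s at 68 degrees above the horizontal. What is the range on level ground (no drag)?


R = v0^2 * sin(2*theta) / g = 22^2 * sin(2*68°) / 9.81 = 34.27 m

34.27 m


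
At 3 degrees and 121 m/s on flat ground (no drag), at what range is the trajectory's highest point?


R = v0^2*sin(2*theta)/g = 121^2*sin(2*3°)/9.81 = 156.004 m
apex_dist = R/2 = 156.004/2 = 78 m

78 m


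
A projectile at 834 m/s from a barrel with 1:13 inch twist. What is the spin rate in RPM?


twist_m = 13*0.0254 = 0.3302 m
spin = v/twist = 834/0.3302 = 2525.742 rev/s
RPM = spin*60 = 2525.742*60 ≈ 151545 RPM

151545 RPM


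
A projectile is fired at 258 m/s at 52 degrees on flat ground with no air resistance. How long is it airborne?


T = 2*v0*sin(theta)/g = 2*258*sin(52°)/9.81 = 41.45 s

41.45 s


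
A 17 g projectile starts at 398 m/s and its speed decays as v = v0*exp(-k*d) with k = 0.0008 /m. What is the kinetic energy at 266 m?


v = v0*exp(-k*d) = 398*exp(-0.0008*266) = 321.71 m/s
E = 0.5*m*v^2 = 0.5*0.017*321.71^2 = 879.7 J

879.7 J


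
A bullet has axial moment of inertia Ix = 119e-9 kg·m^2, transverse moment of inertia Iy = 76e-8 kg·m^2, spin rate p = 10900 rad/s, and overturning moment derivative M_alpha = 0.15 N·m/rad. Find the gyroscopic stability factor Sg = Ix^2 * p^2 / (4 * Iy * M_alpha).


Sg = Ix^2 * p^2 / (4 * Iy * M_alpha) = (119e-9)^2 * 10900^2 / (4 * 76e-8 * 0.15) = 3.69

3.69


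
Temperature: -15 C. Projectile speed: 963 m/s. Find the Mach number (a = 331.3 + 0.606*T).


a = 331.3 + 0.606*(-15) = 322.21 m/s
M = v/a = 963/322.21 = 2.989

2.989


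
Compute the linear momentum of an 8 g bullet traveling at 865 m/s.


p = m*v = 0.008*865 = 6.92 kg·m/s

6.92 kg·m/s


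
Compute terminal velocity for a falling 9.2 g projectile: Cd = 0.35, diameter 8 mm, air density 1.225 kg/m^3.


A = pi*(d/2)^2 = pi*(8/2000)^2 = 5.02655e-05 m^2
vt = sqrt(2mg/(Cd*rho*A)) = sqrt(2*0.0092*9.81/(0.35 * 1.225 * 5.02655e-05)) = 91.52 m/s

91.52 m/s


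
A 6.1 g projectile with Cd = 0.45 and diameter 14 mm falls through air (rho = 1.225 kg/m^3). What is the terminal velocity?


A = pi*(d/2)^2 = pi*(14/2000)^2 = 1.53938e-04 m^2
vt = sqrt(2mg/(Cd*rho*A)) = sqrt(2*0.0061*9.81/(0.45 * 1.225 * 1.53938e-04)) = 37.55 m/s

37.55 m/s


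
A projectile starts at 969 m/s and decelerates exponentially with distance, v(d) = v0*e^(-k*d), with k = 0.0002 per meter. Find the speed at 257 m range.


v = v0*exp(-k*d) = 969*exp(-0.0002*257) = 920.5 m/s

920.5 m/s


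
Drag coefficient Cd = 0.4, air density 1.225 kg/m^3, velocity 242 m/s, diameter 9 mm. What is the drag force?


A = pi*(d/2)^2 = pi*(9/2000)^2 = 6.36173e-05 m^2
Fd = 0.5*Cd*rho*A*v^2 = 0.5*0.4*1.225*6.36173e-05*242^2 = 0.9128 N

0.9128 N


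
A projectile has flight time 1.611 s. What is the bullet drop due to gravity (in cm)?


drop = 0.5*g*t^2 = 0.5*9.81*1.611^2 = 12.73 m ≈ 1273 cm

1273 cm


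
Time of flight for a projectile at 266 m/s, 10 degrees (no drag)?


T = 2*v0*sin(theta)/g = 2*266*sin(10°)/9.81 = 9.417 s

9.417 s


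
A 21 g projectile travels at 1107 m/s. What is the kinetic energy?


E = 0.5*m*v^2 = 0.5*0.021*1107^2 = 12867 J

12867 J


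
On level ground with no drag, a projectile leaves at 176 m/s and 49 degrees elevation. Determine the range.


R = v0^2 * sin(2*theta) / g = 176^2 * sin(2*49°) / 9.81 = 3127 m

3127 m


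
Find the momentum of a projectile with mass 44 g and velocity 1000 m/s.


p = m*v = 0.044*1000 = 44 kg·m/s

44 kg·m/s


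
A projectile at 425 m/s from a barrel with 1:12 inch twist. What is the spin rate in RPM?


twist_m = 12*0.0254 = 0.3048 m
spin = v/twist = 425/0.3048 = 1394.357 rev/s
RPM = spin*60 = 1394.357*60 ≈ 83661 RPM

83661 RPM


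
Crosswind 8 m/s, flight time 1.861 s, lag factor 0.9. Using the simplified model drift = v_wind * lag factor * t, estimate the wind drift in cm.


drift = v_wind * lag * t = 8 * 0.9 * 1.861 = 13.3992 m ≈ 1340 cm

1340 cm


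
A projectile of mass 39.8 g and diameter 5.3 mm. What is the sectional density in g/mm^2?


SD = m/d^2 = 39.8/5.3^2 = 1.417 g/mm^2

1.417 g/mm^2


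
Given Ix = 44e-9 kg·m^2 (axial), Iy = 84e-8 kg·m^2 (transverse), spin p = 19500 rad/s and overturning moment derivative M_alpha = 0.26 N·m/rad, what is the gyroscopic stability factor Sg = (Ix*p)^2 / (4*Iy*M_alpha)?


Sg = Ix^2 * p^2 / (4 * Iy * M_alpha) = (44e-9)^2 * 19500^2 / (4 * 84e-8 * 0.26) = 0.8427

0.8427


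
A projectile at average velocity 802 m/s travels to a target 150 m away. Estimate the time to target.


t = d/v = 150/802 = 0.187 s

0.187 s


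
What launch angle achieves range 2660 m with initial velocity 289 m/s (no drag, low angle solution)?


sin(2*theta) = R*g/v0^2 = 2660*9.81/289^2 = 0.312432, theta = arcsin(0.312432)/2 = 9.103°

9.103 degrees


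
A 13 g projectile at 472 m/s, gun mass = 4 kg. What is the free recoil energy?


v_r = m_p*v_p/m_gun = 0.013*472/4 = 1.534 m/s, E_r = 0.5*m_gun*v_r^2 = 0.5*4*1.534^2 = 4.706 J

4.706 J


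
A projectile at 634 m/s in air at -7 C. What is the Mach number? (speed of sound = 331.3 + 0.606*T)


a = 331.3 + 0.606*(-7) = 327.058 m/s
M = v/a = 634/327.058 = 1.938

1.938


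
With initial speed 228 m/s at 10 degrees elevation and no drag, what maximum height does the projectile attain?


H = (v0*sin(theta))^2 / (2g) = (228*sin(10°))^2 / (2*9.81) = 79.89 m

79.89 m


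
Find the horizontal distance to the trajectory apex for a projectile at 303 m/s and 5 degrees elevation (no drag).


R = v0^2*sin(2*theta)/g = 303^2*sin(2*5°)/9.81 = 1625.12 m
apex_dist = R/2 = 1625.12/2 = 812.6 m

812.6 m


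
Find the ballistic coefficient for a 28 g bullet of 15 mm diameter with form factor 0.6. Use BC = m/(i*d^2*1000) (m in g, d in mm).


BC = m/(i*d^2*1000) = 28/(0.6 * 15^2 * 1000) = 0.0002074

0.0002074


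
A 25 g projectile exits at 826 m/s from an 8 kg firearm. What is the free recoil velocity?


v_recoil = m_p * v_p / m_gun = 0.025 * 826 / 8 = 2.581 m/s

2.581 m/s


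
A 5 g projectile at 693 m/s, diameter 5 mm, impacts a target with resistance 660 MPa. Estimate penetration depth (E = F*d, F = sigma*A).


A = pi*(d/2)^2 = pi*(5/2)^2 = 19.635 mm^2
E = 0.5*m*v^2 = 0.5*0.005*693^2 = 1200.62 J
depth = E/(sigma*A) = 1200.62 J / (660 MPa * 19.635 mm^2) = 1200.62/(660 * 19.635) m = 0.0926473 m ≈ 92.65 mm

92.65 mm


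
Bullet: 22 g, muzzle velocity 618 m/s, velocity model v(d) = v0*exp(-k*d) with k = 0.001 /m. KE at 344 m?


v = v0*exp(-k*d) = 618*exp(-0.001*344) = 438.118 m/s
E = 0.5*m*v^2 = 0.5*0.022*438.118^2 = 2111 J

2111 J


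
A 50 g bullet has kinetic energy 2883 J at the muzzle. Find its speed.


v = sqrt(2*E/m) = sqrt(2*2883/0.05) = 339.6 m/s

339.6 m/s


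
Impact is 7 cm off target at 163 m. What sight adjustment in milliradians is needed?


1 mrad subtends 1 cm per 10 m of range, so adj = error_cm / (dist_m / 10) = 7 / (163/10) = 0.4294 mrad

0.4294 mrad


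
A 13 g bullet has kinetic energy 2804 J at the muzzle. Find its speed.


v = sqrt(2*E/m) = sqrt(2*2804/0.013) = 656.8 m/s

656.8 m/s


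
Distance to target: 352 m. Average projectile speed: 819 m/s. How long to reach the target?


t = d/v = 352/819 = 0.4298 s

0.4298 s


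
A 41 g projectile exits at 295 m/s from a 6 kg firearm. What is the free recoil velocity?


v_recoil = m_p * v_p / m_gun = 0.041 * 295 / 6 = 2.016 m/s

2.016 m/s


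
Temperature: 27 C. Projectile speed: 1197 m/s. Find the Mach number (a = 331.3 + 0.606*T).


a = 331.3 + 0.606*(27) = 347.662 m/s
M = v/a = 1197/347.662 = 3.443

3.443


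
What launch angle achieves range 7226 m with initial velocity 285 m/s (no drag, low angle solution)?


sin(2*theta) = R*g/v0^2 = 7226*9.81/285^2 = 0.872725, theta = arcsin(0.872725)/2 = 30.39°

30.39 degrees


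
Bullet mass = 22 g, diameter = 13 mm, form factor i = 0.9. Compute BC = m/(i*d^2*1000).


BC = m/(i*d^2*1000) = 22/(0.9 * 13^2 * 1000) = 0.0001446

0.0001446


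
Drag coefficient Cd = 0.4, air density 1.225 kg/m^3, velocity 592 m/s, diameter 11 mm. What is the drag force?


A = pi*(d/2)^2 = pi*(11/2000)^2 = 9.50332e-05 m^2
Fd = 0.5*Cd*rho*A*v^2 = 0.5*0.4*1.225*9.50332e-05*592^2 = 8.16 N

8.16 N


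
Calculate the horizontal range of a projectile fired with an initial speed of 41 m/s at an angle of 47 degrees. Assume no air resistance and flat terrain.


R = v0^2 * sin(2*theta) / g = 41^2 * sin(2*47°) / 9.81 = 170.9 m

170.9 m


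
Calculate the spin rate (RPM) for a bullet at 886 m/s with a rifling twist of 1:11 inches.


twist_m = 11*0.0254 = 0.2794 m
spin = v/twist = 886/0.2794 = 3171.081 rev/s
RPM = spin*60 = 3171.081*60 ≈ 190265 RPM

190265 RPM


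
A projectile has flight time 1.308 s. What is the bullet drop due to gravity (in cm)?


drop = 0.5*g*t^2 = 0.5*9.81*1.308^2 = 8.39179 m ≈ 839.2 cm

839.2 cm


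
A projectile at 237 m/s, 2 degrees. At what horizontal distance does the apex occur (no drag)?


R = v0^2*sin(2*theta)/g = 237^2*sin(2*2°)/9.81 = 399.404 m
apex_dist = R/2 = 399.404/2 = 199.7 m

199.7 m


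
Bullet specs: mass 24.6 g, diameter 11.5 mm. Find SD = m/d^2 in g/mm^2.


SD = m/d^2 = 24.6/11.5^2 = 0.186 g/mm^2

0.186 g/mm^2


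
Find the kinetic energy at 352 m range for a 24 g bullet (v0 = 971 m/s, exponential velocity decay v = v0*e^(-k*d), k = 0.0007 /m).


v = v0*exp(-k*d) = 971*exp(-0.0007*352) = 758.943 m/s
E = 0.5*m*v^2 = 0.5*0.024*758.943^2 = 6912 J

6912 J


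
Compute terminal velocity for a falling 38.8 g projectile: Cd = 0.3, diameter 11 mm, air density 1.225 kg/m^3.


A = pi*(d/2)^2 = pi*(11/2000)^2 = 9.50332e-05 m^2
vt = sqrt(2mg/(Cd*rho*A)) = sqrt(2*0.0388*9.81/(0.3 * 1.225 * 9.50332e-05)) = 147.6 m/s

147.6 m/s


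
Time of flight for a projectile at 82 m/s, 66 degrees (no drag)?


T = 2*v0*sin(theta)/g = 2*82*sin(66°)/9.81 = 15.27 s

15.27 s


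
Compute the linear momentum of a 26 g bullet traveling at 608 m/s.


p = m*v = 0.026*608 = 15.81 kg·m/s

15.81 kg·m/s


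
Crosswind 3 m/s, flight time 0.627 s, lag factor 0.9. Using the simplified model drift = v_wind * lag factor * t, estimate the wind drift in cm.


drift = v_wind * lag * t = 3 * 0.9 * 0.627 = 1.6929 m ≈ 169.3 cm

169.3 cm


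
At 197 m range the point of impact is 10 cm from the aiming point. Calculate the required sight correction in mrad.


1 mrad subtends 1 cm per 10 m of range, so adj = error_cm / (dist_m / 10) = 10 / (197/10) = 0.5076 mrad

0.5076 mrad


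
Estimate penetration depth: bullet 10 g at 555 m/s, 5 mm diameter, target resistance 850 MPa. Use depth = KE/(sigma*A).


A = pi*(d/2)^2 = pi*(5/2)^2 = 19.635 mm^2
E = 0.5*m*v^2 = 0.5*0.01*555^2 = 1540.12 J
depth = E/(sigma*A) = 1540.12 J / (850 MPa * 19.635 mm^2) = 1540.12/(850 * 19.635) m = 0.0922799 m ≈ 92.28 mm

92.28 mm


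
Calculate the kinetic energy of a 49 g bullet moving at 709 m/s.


E = 0.5*m*v^2 = 0.5*0.049*709^2 = 12316 J

12316 J


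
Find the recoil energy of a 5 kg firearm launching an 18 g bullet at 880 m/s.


v_r = m_p*v_p/m_gun = 0.018*880/5 = 3.168 m/s, E_r = 0.5*m_gun*v_r^2 = 0.5*5*3.168^2 = 25.09 J

25.09 J


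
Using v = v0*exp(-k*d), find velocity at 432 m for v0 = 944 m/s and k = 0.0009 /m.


v = v0*exp(-k*d) = 944*exp(-0.0009*432) = 639.9 m/s

639.9 m/s


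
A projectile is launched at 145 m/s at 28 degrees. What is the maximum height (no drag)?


H = (v0*sin(theta))^2 / (2g) = (145*sin(28°))^2 / (2*9.81) = 236.2 m

236.2 m


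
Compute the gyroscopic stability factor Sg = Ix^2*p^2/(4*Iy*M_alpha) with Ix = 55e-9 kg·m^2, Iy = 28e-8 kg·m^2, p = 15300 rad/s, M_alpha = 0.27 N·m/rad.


Sg = Ix^2 * p^2 / (4 * Iy * M_alpha) = (55e-9)^2 * 15300^2 / (4 * 28e-8 * 0.27) = 2.342

2.342


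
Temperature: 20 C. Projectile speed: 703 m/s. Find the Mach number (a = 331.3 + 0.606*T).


a = 331.3 + 0.606*(20) = 343.42 m/s
M = v/a = 703/343.42 = 2.047

2.047


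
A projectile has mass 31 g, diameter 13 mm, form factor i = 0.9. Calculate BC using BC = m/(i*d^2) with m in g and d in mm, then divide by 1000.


BC = m/(i*d^2*1000) = 31/(0.9 * 13^2 * 1000) = 0.0002038

0.0002038


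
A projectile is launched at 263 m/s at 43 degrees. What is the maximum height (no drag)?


H = (v0*sin(theta))^2 / (2g) = (263*sin(43°))^2 / (2*9.81) = 1640 m

1640 m


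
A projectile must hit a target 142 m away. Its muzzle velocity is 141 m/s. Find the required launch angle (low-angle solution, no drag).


sin(2*theta) = R*g/v0^2 = 142*9.81/141^2 = 0.0700679, theta = arcsin(0.0700679)/2 = 2.009°

2.009 degrees


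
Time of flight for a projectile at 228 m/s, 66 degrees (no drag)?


T = 2*v0*sin(theta)/g = 2*228*sin(66°)/9.81 = 42.46 s

42.46 s


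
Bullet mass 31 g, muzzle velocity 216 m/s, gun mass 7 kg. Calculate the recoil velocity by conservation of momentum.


v_recoil = m_p * v_p / m_gun = 0.031 * 216 / 7 = 0.9566 m/s

0.9566 m/s


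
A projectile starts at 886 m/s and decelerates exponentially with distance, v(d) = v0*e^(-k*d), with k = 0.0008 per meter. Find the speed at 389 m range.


v = v0*exp(-k*d) = 886*exp(-0.0008*389) = 649.1 m/s

649.1 m/s


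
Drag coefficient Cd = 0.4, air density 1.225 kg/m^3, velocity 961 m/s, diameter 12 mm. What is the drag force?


A = pi*(d/2)^2 = pi*(12/2000)^2 = 1.13097e-04 m^2
Fd = 0.5*Cd*rho*A*v^2 = 0.5*0.4*1.225*1.13097e-04*961^2 = 25.59 N

25.59 N


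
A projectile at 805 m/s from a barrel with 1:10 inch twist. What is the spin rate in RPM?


twist_m = 10*0.0254 = 0.254 m
spin = v/twist = 805/0.254 = 3169.291 rev/s
RPM = spin*60 = 3169.291*60 ≈ 190157 RPM

190157 RPM


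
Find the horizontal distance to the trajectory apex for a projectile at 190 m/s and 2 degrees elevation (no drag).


R = v0^2*sin(2*theta)/g = 190^2*sin(2*2°)/9.81 = 256.698 m
apex_dist = R/2 = 256.698/2 = 128.3 m

128.3 m


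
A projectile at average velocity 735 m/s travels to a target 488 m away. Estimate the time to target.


t = d/v = 488/735 = 0.6639 s

0.6639 s


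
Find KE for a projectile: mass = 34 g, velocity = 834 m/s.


E = 0.5*m*v^2 = 0.5*0.034*834^2 = 11824 J

11824 J


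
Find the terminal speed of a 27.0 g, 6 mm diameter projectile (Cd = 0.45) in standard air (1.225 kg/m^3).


A = pi*(d/2)^2 = pi*(6/2000)^2 = 2.82743e-05 m^2
vt = sqrt(2mg/(Cd*rho*A)) = sqrt(2*0.027*9.81/(0.45 * 1.225 * 2.82743e-05)) = 184.4 m/s

184.4 m/s


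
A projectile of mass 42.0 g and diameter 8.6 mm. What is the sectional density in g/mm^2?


SD = m/d^2 = 42.0/8.6^2 = 0.5679 g/mm^2

0.5679 g/mm^2


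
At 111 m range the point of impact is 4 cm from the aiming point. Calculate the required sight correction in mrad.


1 mrad subtends 1 cm per 10 m of range, so adj = error_cm / (dist_m / 10) = 4 / (111/10) = 0.3604 mrad

0.3604 mrad


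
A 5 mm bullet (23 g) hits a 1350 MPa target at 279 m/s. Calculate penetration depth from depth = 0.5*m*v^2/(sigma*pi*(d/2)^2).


A = pi*(d/2)^2 = pi*(5/2)^2 = 19.635 mm^2
E = 0.5*m*v^2 = 0.5*0.023*279^2 = 895.172 J
depth = E/(sigma*A) = 895.172 J / (1350 MPa * 19.635 mm^2) = 895.172/(1350 * 19.635) m = 0.0337709 m ≈ 33.77 mm

33.77 mm


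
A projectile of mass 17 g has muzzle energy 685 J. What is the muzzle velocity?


v = sqrt(2*E/m) = sqrt(2*685/0.017) = 283.9 m/s

283.9 m/s


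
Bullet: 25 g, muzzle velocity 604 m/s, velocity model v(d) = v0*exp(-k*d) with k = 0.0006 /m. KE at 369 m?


v = v0*exp(-k*d) = 604*exp(-0.0006*369) = 484.043 m/s
E = 0.5*m*v^2 = 0.5*0.025*484.043^2 = 2929 J

2929 J


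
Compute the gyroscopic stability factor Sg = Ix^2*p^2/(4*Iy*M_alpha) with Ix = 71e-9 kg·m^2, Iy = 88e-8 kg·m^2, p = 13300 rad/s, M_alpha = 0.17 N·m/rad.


Sg = Ix^2 * p^2 / (4 * Iy * M_alpha) = (71e-9)^2 * 13300^2 / (4 * 88e-8 * 0.17) = 1.49

1.49


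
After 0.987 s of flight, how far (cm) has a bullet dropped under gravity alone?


drop = 0.5*g*t^2 = 0.5*9.81*0.987^2 = 4.7783 m ≈ 477.8 cm

477.8 cm
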